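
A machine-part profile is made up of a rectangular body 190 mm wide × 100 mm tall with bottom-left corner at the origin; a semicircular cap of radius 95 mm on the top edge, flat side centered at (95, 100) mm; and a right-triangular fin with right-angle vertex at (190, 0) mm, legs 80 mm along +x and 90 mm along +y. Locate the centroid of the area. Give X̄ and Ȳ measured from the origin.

X̄ = 106.91 mm, Ȳ = 82.86 mm

Part | A | x̄ᵢ | ȳᵢ | A·x̄ᵢ | A·ȳᵢ
rectangular body | 19000.00 | 95.00 | 50.00 | 1805000.00 | 950000.00
semicircular top | 14176.44 | 95.00 | 140.32 | 1346761.50 | 1989227.02
triangular fin | 3600.00 | 216.67 | 30.00 | 780000.00 | 108000.00
Σ | 36776.44 |  |  | 3931761.50 | 3047227.02
X̄ = 3931761.50 / 36776.44 = 106.91 mm
Ȳ = 3047227.02 / 36776.44 = 82.86 mm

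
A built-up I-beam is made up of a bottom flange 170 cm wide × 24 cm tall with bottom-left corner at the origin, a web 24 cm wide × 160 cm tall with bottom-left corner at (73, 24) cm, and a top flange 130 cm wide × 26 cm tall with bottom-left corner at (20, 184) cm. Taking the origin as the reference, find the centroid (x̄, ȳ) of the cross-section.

x̄ = 85.00 cm, ȳ = 98.60 cm

bottom flange: A = 170 × 24 = 4080.00, centroid at (85.00, 12.00).
web: A = 24 × 160 = 3840.00, centroid at (85.00, 104.00).
top flange: A = 130 × 26 = 3380.00, centroid at (85.00, 197.00).
ΣA = 11300.00 cm², ΣAx̄ = 960500.00 cm³, ΣAȳ = 1114180.00 cm³.
x̄ = 960500.00/11300.00 = 85.00 cm; ȳ = 1114180.00/11300.00 = 98.60 cm.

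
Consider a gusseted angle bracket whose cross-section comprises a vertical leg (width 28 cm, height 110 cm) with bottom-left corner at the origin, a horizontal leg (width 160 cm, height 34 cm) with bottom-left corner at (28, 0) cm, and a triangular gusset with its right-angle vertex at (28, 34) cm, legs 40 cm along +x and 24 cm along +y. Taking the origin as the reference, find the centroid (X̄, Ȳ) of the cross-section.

vertical leg: A = 28 × 110 = 3080.00, centroid at (14.00, 55.00).
horizontal leg: A = 160 × 34 = 5440.00, centroid at (108.00, 17.00).
gusset: A = ½·40·24 = 480.00, centroid at (41.33, 42.00).
ΣA = 9000.00 cm²
ΣAX̄ = (3080.00)(14.00) + (5440.00)(108.00) + (480.00)(41.33) = 650480.00 cm³
ΣAȲ = (3080.00)(55.00) + (5440.00)(17.00) + (480.00)(42.00) = 282040.00 cm³
X̄ = 650480.00 / 9000.00 = 72.28 cm
Ȳ = 282040.00 / 9000.00 = 31.34 cm

X̄ = 72.28 cm, Ȳ = 31.34 cm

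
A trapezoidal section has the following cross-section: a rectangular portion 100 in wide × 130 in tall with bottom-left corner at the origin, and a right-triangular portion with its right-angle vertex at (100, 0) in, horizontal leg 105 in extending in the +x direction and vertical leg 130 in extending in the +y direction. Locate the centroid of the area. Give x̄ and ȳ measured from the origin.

x̄ = 79.26 in, ȳ = 57.54 in

rectangular portion: A = 100 × 130 = 13000.00, centroid at (50.00, 65.00).
triangular portion: A = ½·105·130 = 6825.00, centroid at (135.00, 43.33).
ΣA = 19825.00 in²
ΣAx̄ = (13000.00)(50.00) + (6825.00)(135.00) = 1571375.00 in³
ΣAȳ = (13000.00)(65.00) + (6825.00)(43.33) = 1140750.00 in³
x̄ = 1571375.00 / 19825.00 = 79.26 in
ȳ = 1140750.00 / 19825.00 = 57.54 in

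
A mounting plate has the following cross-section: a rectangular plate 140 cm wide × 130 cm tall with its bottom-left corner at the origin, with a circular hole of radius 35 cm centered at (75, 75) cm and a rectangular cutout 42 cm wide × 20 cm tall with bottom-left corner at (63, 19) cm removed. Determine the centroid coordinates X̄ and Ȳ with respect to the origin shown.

Part | A | x̄ᵢ | ȳᵢ | A·x̄ᵢ | A·ȳᵢ
plate | 18200.00 | 70.00 | 65.00 | 1274000.00 | 1183000.00
hole 1 | -3848.45 | 75.00 | 75.00 | -288633.83 | -288633.83
hole 2 | -840.00 | 84.00 | 29.00 | -70560.00 | -24360.00
Σ | 13511.55 |  |  | 914806.17 | 870006.17
X̄ = 914806.17 / 13511.55 = 67.71 cm
Ȳ = 870006.17 / 13511.55 = 64.39 cm

X̄ = 67.71 cm, Ȳ = 64.39 cm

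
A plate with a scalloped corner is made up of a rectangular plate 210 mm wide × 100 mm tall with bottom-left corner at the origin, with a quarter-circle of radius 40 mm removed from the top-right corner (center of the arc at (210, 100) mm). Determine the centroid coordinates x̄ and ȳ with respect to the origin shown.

Part | A | x̄ᵢ | ȳᵢ | A·x̄ᵢ | A·ȳᵢ
plate | 21000.00 | 105.00 | 50.00 | 2205000.00 | 1050000.00
removed quarter-circle | -1256.64 | 193.02 | 83.02 | -242560.45 | -104330.37
Σ | 19743.36 |  |  | 1962439.55 | 945669.63
x̄ = 1962439.55 / 19743.36 = 99.40 mm
ȳ = 945669.63 / 19743.36 = 47.90 mm

x̄ = 99.40 mm, ȳ = 47.90 mm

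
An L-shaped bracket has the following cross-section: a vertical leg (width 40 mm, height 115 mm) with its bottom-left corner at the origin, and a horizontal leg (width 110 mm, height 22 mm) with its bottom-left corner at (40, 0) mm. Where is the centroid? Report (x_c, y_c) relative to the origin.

vertical leg: A = 40 × 115 = 4600.00, centroid at (20.00, 57.50).
horizontal leg: A = 110 × 22 = 2420.00, centroid at (95.00, 11.00).
ΣA = 7020.00 mm²
ΣAx_c = (4600.00)(20.00) + (2420.00)(95.00) = 321900.00 mm³
ΣAy_c = (4600.00)(57.50) + (2420.00)(11.00) = 291120.00 mm³
x_c = 321900.00 / 7020.00 = 45.85 mm
y_c = 291120.00 / 7020.00 = 41.47 mm

x_c = 45.85 mm, y_c = 41.47 mm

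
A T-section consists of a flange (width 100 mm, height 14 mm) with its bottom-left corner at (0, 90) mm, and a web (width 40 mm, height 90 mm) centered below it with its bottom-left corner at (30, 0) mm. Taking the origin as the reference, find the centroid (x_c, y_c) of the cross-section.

x_c = 50.00 mm, y_c = 59.56 mm

Part | A | x̄ᵢ | ȳᵢ | A·x̄ᵢ | A·ȳᵢ
web | 3600.00 | 50.00 | 45.00 | 180000.00 | 162000.00
flange | 1400.00 | 50.00 | 97.00 | 70000.00 | 135800.00
Σ | 5000.00 |  |  | 250000.00 | 297800.00
x_c = 250000.00 / 5000.00 = 50.00 mm
y_c = 297800.00 / 5000.00 = 59.56 mm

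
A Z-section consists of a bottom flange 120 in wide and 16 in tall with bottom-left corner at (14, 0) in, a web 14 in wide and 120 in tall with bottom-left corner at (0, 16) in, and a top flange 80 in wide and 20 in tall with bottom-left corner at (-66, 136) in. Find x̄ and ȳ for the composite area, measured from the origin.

bottom flange: A = 120 × 16 = 1920.00, centroid at (74.00, 8.00).
web: A = 14 × 120 = 1680.00, centroid at (7.00, 76.00).
top flange: A = 80 × 20 = 1600.00, centroid at (-26.00, 146.00).
ΣA = 5200.00 in², ΣAx̄ = 112240.00 in³, ΣAȳ = 376640.00 in³.
x̄ = 112240.00/5200.00 = 21.58 in; ȳ = 376640.00/5200.00 = 72.43 in.

x̄ = 21.58 in, ȳ = 72.43 in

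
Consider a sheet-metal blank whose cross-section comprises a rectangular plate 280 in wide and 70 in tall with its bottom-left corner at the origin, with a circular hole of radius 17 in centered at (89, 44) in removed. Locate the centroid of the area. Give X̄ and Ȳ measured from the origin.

plate: A = 280 × 70 = 19600.00, centroid at (140.00, 35.00).
hole: A = −π·17² = -907.92, centroid at (89.00, 44.00).
ΣA = 18692.08 in², ΣAX̄ = 2663195.10 in³, ΣAȲ = 646051.51 in³.
X̄ = 2663195.10/18692.08 = 142.48 in; Ȳ = 646051.51/18692.08 = 34.56 in.

X̄ = 142.48 in, Ȳ = 34.56 in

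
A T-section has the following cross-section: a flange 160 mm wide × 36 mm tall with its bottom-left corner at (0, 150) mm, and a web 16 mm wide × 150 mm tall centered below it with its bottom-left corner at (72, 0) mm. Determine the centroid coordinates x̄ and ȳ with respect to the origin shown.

x̄ = 80.00 mm, ȳ = 140.65 mm

Part | A | x̄ᵢ | ȳᵢ | A·x̄ᵢ | A·ȳᵢ
web | 2400.00 | 80.00 | 75.00 | 192000.00 | 180000.00
flange | 5760.00 | 80.00 | 168.00 | 460800.00 | 967680.00
Σ | 8160.00 |  |  | 652800.00 | 1147680.00
x̄ = 652800.00 / 8160.00 = 80.00 mm
ȳ = 1147680.00 / 8160.00 = 140.65 mm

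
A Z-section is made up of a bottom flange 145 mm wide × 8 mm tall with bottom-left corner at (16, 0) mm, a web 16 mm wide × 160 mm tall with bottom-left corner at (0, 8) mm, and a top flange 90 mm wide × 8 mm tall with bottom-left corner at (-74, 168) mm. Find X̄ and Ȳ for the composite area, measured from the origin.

X̄ = 23.03 mm, Ȳ = 79.68 mm

bottom flange: A = 145 × 8 = 1160.00, centroid at (88.50, 4.00).
web: A = 16 × 160 = 2560.00, centroid at (8.00, 88.00).
top flange: A = 90 × 8 = 720.00, centroid at (-29.00, 172.00).
ΣA = 4440.00 mm²
ΣAX̄ = (1160.00)(88.50) + (2560.00)(8.00) + (720.00)(-29.00) = 102260.00 mm³
ΣAȲ = (1160.00)(4.00) + (2560.00)(88.00) + (720.00)(172.00) = 353760.00 mm³
X̄ = 102260.00 / 4440.00 = 23.03 mm
Ȳ = 353760.00 / 4440.00 = 79.68 mm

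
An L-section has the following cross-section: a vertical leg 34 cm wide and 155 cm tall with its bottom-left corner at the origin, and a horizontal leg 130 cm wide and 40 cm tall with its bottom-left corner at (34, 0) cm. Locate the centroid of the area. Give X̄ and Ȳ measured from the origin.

vertical leg: A = 34 × 155 = 5270.00, centroid at (17.00, 77.50).
horizontal leg: A = 130 × 40 = 5200.00, centroid at (99.00, 20.00).
ΣA = 10470.00 cm²
ΣAX̄ = (5270.00)(17.00) + (5200.00)(99.00) = 604390.00 cm³
ΣAȲ = (5270.00)(77.50) + (5200.00)(20.00) = 512425.00 cm³
X̄ = 604390.00 / 10470.00 = 57.73 cm
Ȳ = 512425.00 / 10470.00 = 48.94 cm

X̄ = 57.73 cm, Ȳ = 48.94 cm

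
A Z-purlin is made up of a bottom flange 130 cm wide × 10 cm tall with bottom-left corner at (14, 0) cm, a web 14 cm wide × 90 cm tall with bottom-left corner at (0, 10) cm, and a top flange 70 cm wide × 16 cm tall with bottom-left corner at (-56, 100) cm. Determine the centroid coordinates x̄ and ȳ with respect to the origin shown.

x̄ = 23.91 cm, ȳ = 53.47 cm

bottom flange: A = 130 × 10 = 1300.00, centroid at (79.00, 5.00).
web: A = 14 × 90 = 1260.00, centroid at (7.00, 55.00).
top flange: A = 70 × 16 = 1120.00, centroid at (-21.00, 108.00).
ΣA = 3680.00 cm², ΣAx̄ = 88000.00 cm³, ΣAȳ = 196760.00 cm³.
x̄ = 88000.00/3680.00 = 23.91 cm; ȳ = 196760.00/3680.00 = 53.47 cm.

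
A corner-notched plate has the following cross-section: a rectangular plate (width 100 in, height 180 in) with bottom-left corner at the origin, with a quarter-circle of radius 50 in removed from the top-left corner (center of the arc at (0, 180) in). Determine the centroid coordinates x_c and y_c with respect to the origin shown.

plate: A = 100 × 180 = 18000.00, centroid at (50.00, 90.00).
removed quarter-circle: A = −¼π·50² = -1963.50, centroid at (21.22, 158.78).
ΣA = 16036.50 in², ΣAx_c = 858333.33 in³, ΣAy_c = 1308237.49 in³.
x_c = 858333.33/16036.50 = 53.52 in; y_c = 1308237.49/16036.50 = 81.58 in.

x_c = 53.52 in, y_c = 81.58 in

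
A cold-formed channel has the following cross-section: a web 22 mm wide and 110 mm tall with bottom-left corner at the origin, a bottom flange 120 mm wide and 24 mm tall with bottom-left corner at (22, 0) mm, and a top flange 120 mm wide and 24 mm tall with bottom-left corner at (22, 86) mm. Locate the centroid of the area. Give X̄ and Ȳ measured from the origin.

X̄ = 61.00 mm, Ȳ = 55.00 mm

web: A = 22 × 110 = 2420.00, centroid at (11.00, 55.00).
bottom flange: A = 120 × 24 = 2880.00, centroid at (82.00, 12.00).
top flange: A = 120 × 24 = 2880.00, centroid at (82.00, 98.00).
ΣA = 8180.00 mm², ΣAX̄ = 498940.00 mm³, ΣAȲ = 449900.00 mm³.
X̄ = 498940.00/8180.00 = 61.00 mm; Ȳ = 449900.00/8180.00 = 55.00 mm.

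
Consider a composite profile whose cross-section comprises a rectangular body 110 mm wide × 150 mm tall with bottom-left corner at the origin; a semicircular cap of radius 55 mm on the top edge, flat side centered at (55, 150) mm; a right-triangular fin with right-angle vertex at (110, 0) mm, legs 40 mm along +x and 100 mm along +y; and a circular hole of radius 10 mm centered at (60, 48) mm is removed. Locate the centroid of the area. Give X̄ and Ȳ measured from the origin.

rectangular body: A = 110 × 150 = 16500.00, centroid at (55.00, 75.00).
semicircular top: A = ½π·55² = 4751.66, centroid at (55.00, 173.34).
triangular fin: A = ½·40·100 = 2000.00, centroid at (123.33, 33.33).
hole: A = −π·10² = -314.16, centroid at (60.00, 48.00).
ΣA = 22937.50 mm², ΣAX̄ = 1396658.35 mm³, ΣAȲ = 2112752.52 mm³.
X̄ = 1396658.35/22937.50 = 60.89 mm; Ȳ = 2112752.52/22937.50 = 92.11 mm.

X̄ = 60.89 mm, Ȳ = 92.11 mm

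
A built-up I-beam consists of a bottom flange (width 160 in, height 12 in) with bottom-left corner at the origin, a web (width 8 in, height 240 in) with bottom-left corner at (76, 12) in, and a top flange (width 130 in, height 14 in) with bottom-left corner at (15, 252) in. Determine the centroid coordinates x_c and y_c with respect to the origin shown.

bottom flange: A = 160 × 12 = 1920.00, centroid at (80.00, 6.00).
web: A = 8 × 240 = 1920.00, centroid at (80.00, 132.00).
top flange: A = 130 × 14 = 1820.00, centroid at (80.00, 259.00).
ΣA = 5660.00 in², ΣAx_c = 452800.00 in³, ΣAy_c = 736340.00 in³.
x_c = 452800.00/5660.00 = 80.00 in; y_c = 736340.00/5660.00 = 130.10 in.

x_c = 80.00 in, y_c = 130.10 in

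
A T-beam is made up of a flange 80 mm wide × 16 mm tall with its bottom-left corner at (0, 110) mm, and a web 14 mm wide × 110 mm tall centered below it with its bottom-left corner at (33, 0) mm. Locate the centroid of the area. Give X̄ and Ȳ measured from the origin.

X̄ = 40.00 mm, Ȳ = 83.60 mm

web: A = 14 × 110 = 1540.00, centroid at (40.00, 55.00).
flange: A = 80 × 16 = 1280.00, centroid at (40.00, 118.00).
ΣA = 2820.00 mm², ΣAX̄ = 112800.00 mm³, ΣAȲ = 235740.00 mm³.
X̄ = 112800.00/2820.00 = 40.00 mm; Ȳ = 235740.00/2820.00 = 83.60 mm.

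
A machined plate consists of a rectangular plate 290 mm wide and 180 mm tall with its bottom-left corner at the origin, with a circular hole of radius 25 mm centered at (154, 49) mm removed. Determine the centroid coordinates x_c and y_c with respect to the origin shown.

x_c = 144.65 mm, y_c = 91.60 mm

Part | A | x̄ᵢ | ȳᵢ | A·x̄ᵢ | A·ȳᵢ
plate | 52200.00 | 145.00 | 90.00 | 7569000.00 | 4698000.00
hole | -1963.50 | 154.00 | 49.00 | -302378.29 | -96211.28
Σ | 50236.50 |  |  | 7266621.71 | 4601788.72
x_c = 7266621.71 / 50236.50 = 144.65 mm
y_c = 4601788.72 / 50236.50 = 91.60 mm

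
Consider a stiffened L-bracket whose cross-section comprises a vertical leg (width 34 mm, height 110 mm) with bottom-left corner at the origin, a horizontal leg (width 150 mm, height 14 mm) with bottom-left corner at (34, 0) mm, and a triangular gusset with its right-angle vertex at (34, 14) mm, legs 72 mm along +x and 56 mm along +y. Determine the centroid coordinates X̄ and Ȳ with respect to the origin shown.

X̄ = 52.11 mm, Ȳ = 36.44 mm

Part | A | x̄ᵢ | ȳᵢ | A·x̄ᵢ | A·ȳᵢ
vertical leg | 3740.00 | 17.00 | 55.00 | 63580.00 | 205700.00
horizontal leg | 2100.00 | 109.00 | 7.00 | 228900.00 | 14700.00
gusset | 2016.00 | 58.00 | 32.67 | 116928.00 | 65856.00
Σ | 7856.00 |  |  | 409408.00 | 286256.00
X̄ = 409408.00 / 7856.00 = 52.11 mm
Ȳ = 286256.00 / 7856.00 = 36.44 mm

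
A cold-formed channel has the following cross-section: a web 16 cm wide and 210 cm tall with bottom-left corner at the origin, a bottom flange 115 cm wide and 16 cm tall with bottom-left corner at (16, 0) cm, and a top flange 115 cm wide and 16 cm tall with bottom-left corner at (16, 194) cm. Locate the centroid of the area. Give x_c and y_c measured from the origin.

x_c = 42.24 cm, y_c = 105.00 cm

web: A = 16 × 210 = 3360.00, centroid at (8.00, 105.00).
bottom flange: A = 115 × 16 = 1840.00, centroid at (73.50, 8.00).
top flange: A = 115 × 16 = 1840.00, centroid at (73.50, 202.00).
ΣA = 7040.00 cm²
ΣAx_c = (3360.00)(8.00) + (1840.00)(73.50) + (1840.00)(73.50) = 297360.00 cm³
ΣAy_c = (3360.00)(105.00) + (1840.00)(8.00) + (1840.00)(202.00) = 739200.00 cm³
x_c = 297360.00 / 7040.00 = 42.24 cm
y_c = 739200.00 / 7040.00 = 105.00 cm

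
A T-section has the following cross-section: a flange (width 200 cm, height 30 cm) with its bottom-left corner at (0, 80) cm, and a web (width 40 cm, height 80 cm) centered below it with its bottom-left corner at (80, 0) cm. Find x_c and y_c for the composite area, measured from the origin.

web: A = 40 × 80 = 3200.00, centroid at (100.00, 40.00).
flange: A = 200 × 30 = 6000.00, centroid at (100.00, 95.00).
ΣA = 9200.00 cm², ΣAx_c = 920000.00 cm³, ΣAy_c = 698000.00 cm³.
x_c = 920000.00/9200.00 = 100.00 cm; y_c = 698000.00/9200.00 = 75.87 cm.

x_c = 100.00 cm, y_c = 75.87 cm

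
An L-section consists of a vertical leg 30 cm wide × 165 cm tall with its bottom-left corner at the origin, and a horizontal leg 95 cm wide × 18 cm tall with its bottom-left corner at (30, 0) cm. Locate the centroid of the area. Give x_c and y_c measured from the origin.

x_c = 31.05 cm, y_c = 63.63 cm

vertical leg: A = 30 × 165 = 4950.00, centroid at (15.00, 82.50).
horizontal leg: A = 95 × 18 = 1710.00, centroid at (77.50, 9.00).
ΣA = 6660.00 cm², ΣAx_c = 206775.00 cm³, ΣAy_c = 423765.00 cm³.
x_c = 206775.00/6660.00 = 31.05 cm; y_c = 423765.00/6660.00 = 63.63 cm.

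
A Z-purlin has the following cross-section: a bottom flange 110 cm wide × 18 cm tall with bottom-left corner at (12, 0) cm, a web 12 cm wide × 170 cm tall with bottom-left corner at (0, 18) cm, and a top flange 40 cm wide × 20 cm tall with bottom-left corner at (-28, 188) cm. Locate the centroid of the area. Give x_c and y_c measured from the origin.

x_c = 28.73 cm, y_c = 80.15 cm

bottom flange: A = 110 × 18 = 1980.00, centroid at (67.00, 9.00).
web: A = 12 × 170 = 2040.00, centroid at (6.00, 103.00).
top flange: A = 40 × 20 = 800.00, centroid at (-8.00, 198.00).
ΣA = 4820.00 cm², ΣAx_c = 138500.00 cm³, ΣAy_c = 386340.00 cm³.
x_c = 138500.00/4820.00 = 28.73 cm; y_c = 386340.00/4820.00 = 80.15 cm.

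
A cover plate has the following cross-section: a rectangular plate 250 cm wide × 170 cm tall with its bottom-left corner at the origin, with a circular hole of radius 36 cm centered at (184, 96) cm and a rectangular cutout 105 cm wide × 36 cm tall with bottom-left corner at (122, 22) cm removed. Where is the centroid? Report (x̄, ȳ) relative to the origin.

x̄ = 112.67 cm, ȳ = 88.62 cm

plate: A = 250 × 170 = 42500.00, centroid at (125.00, 85.00).
hole 1: A = −π·36² = -4071.50, centroid at (184.00, 96.00).
hole 2: A = −(105 × 36) = -3780.00, centroid at (174.50, 40.00).
ΣA = 34648.50 cm², ΣAx̄ = 3903733.25 cm³, ΣAȳ = 3070435.61 cm³.
x̄ = 3903733.25/34648.50 = 112.67 cm; ȳ = 3070435.61/34648.50 = 88.62 cm.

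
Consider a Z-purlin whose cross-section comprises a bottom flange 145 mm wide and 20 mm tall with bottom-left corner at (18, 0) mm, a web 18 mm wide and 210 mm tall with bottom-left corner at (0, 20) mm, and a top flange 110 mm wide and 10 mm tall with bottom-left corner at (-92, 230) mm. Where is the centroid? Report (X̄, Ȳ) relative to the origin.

X̄ = 32.88 mm, Ȳ = 97.69 mm

bottom flange: A = 145 × 20 = 2900.00, centroid at (90.50, 10.00).
web: A = 18 × 210 = 3780.00, centroid at (9.00, 125.00).
top flange: A = 110 × 10 = 1100.00, centroid at (-37.00, 235.00).
ΣA = 7780.00 mm²
ΣAX̄ = (2900.00)(90.50) + (3780.00)(9.00) + (1100.00)(-37.00) = 255770.00 mm³
ΣAȲ = (2900.00)(10.00) + (3780.00)(125.00) + (1100.00)(235.00) = 760000.00 mm³
X̄ = 255770.00 / 7780.00 = 32.88 mm
Ȳ = 760000.00 / 7780.00 = 97.69 mm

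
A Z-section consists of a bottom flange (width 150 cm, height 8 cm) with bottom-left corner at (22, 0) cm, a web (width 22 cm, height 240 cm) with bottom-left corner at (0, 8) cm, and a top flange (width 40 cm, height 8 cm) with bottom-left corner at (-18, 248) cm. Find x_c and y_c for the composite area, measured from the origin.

x_c = 25.75 cm, y_c = 111.95 cm

bottom flange: A = 150 × 8 = 1200.00, centroid at (97.00, 4.00).
web: A = 22 × 240 = 5280.00, centroid at (11.00, 128.00).
top flange: A = 40 × 8 = 320.00, centroid at (2.00, 252.00).
ΣA = 6800.00 cm², ΣAx_c = 175120.00 cm³, ΣAy_c = 761280.00 cm³.
x_c = 175120.00/6800.00 = 25.75 cm; y_c = 761280.00/6800.00 = 111.95 cm.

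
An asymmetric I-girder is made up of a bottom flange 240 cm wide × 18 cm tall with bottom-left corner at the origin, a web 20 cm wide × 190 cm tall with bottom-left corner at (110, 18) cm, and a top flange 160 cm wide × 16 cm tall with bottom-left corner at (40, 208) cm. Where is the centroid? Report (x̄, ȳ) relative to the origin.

bottom flange: A = 240 × 18 = 4320.00, centroid at (120.00, 9.00).
web: A = 20 × 190 = 3800.00, centroid at (120.00, 113.00).
top flange: A = 160 × 16 = 2560.00, centroid at (120.00, 216.00).
ΣA = 10680.00 cm², ΣAx̄ = 1281600.00 cm³, ΣAȳ = 1021240.00 cm³.
x̄ = 1281600.00/10680.00 = 120.00 cm; ȳ = 1021240.00/10680.00 = 95.62 cm.

x̄ = 120.00 cm, ȳ = 95.62 cm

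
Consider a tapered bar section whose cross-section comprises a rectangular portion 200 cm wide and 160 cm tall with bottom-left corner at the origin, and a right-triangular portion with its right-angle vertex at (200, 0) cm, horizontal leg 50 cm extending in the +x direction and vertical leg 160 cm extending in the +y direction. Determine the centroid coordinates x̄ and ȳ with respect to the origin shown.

rectangular portion: A = 200 × 160 = 32000.00, centroid at (100.00, 80.00).
triangular portion: A = ½·50·160 = 4000.00, centroid at (216.67, 53.33).
ΣA = 36000.00 cm², ΣAx̄ = 4066666.67 cm³, ΣAȳ = 2773333.33 cm³.
x̄ = 4066666.67/36000.00 = 112.96 cm; ȳ = 2773333.33/36000.00 = 77.04 cm.

x̄ = 112.96 cm, ȳ = 77.04 cm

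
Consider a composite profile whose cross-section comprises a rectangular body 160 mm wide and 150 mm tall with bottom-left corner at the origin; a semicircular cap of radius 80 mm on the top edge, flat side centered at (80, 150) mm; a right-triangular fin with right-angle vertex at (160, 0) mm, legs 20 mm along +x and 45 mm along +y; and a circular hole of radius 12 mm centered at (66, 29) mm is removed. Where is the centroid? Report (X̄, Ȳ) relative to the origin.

X̄ = 81.33 mm, Ȳ = 106.99 mm

rectangular body: A = 160 × 150 = 24000.00, centroid at (80.00, 75.00).
semicircular top: A = ½π·80² = 10053.10, centroid at (80.00, 183.95).
triangular fin: A = ½·20·45 = 450.00, centroid at (166.67, 15.00).
hole: A = −π·12² = -452.39, centroid at (66.00, 29.00).
ΣA = 34050.71 mm², ΣAX̄ = 2769390.02 mm³, ΣAȲ = 3642928.52 mm³.
X̄ = 2769390.02/34050.71 = 81.33 mm; Ȳ = 3642928.52/34050.71 = 106.99 mm.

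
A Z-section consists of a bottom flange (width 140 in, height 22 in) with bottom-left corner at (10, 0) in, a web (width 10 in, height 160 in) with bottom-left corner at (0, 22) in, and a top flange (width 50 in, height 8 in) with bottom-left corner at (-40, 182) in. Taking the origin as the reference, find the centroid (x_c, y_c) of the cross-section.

x_c = 48.90 in, y_c = 53.44 in

Part | A | x̄ᵢ | ȳᵢ | A·x̄ᵢ | A·ȳᵢ
bottom flange | 3080.00 | 80.00 | 11.00 | 246400.00 | 33880.00
web | 1600.00 | 5.00 | 102.00 | 8000.00 | 163200.00
top flange | 400.00 | -15.00 | 186.00 | -6000.00 | 74400.00
Σ | 5080.00 |  |  | 248400.00 | 271480.00
x_c = 248400.00 / 5080.00 = 48.90 in
y_c = 271480.00 / 5080.00 = 53.44 in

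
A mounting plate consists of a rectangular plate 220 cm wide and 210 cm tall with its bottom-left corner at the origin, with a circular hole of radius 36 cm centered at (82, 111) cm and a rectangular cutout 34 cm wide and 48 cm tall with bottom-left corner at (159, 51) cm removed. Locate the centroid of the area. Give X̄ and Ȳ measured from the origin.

Part | A | x̄ᵢ | ȳᵢ | A·x̄ᵢ | A·ȳᵢ
plate | 46200.00 | 110.00 | 105.00 | 5082000.00 | 4851000.00
hole 1 | -4071.50 | 82.00 | 111.00 | -333863.33 | -451936.95
hole 2 | -1632.00 | 176.00 | 75.00 | -287232.00 | -122400.00
Σ | 40496.50 |  |  | 4460904.67 | 4276663.05
X̄ = 4460904.67 / 40496.50 = 110.16 cm
Ȳ = 4276663.05 / 40496.50 = 105.61 cm

X̄ = 110.16 cm, Ȳ = 105.61 cm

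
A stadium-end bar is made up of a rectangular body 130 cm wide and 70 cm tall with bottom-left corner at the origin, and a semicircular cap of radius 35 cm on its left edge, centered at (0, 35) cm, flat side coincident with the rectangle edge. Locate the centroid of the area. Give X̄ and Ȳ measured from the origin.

X̄ = 51.06 cm, Ȳ = 35.00 cm

rectangular body: A = 130 × 70 = 9100.00, centroid at (65.00, 35.00).
semicircular end: A = ½π·35² = 1924.23, centroid at (-14.85, 35.00).
ΣA = 11024.23 cm²
ΣAX̄ = (9100.00)(65.00) + (1924.23)(-14.85) = 562916.67 cm³
ΣAȲ = (9100.00)(35.00) + (1924.23)(35.00) = 385847.89 cm³
X̄ = 562916.67 / 11024.23 = 51.06 cm
Ȳ = 385847.89 / 11024.23 = 35.00 cm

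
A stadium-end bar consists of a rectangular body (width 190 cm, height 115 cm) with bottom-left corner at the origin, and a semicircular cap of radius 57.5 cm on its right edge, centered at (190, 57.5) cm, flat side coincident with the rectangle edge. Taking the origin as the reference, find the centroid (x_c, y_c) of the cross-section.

rectangular body: A = 190 × 115 = 21850.00, centroid at (95.00, 57.50).
semicircular end: A = ½π·57.5² = 5193.45, centroid at (214.40, 57.50).
ΣA = 27043.45 cm²
ΣAx_c = (21850.00)(95.00) + (5193.45)(214.40) = 3189244.20 cm³
ΣAy_c = (21850.00)(57.50) + (5193.45)(57.50) = 1554998.11 cm³
x_c = 3189244.20 / 27043.45 = 117.93 cm
y_c = 1554998.11 / 27043.45 = 57.50 cm

x_c = 117.93 cm, y_c = 57.50 cm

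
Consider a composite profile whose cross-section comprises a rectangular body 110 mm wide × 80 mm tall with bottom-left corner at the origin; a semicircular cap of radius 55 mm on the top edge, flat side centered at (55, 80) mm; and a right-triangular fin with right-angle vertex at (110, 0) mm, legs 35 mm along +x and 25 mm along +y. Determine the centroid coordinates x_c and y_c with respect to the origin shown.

x_c = 57.08 mm, y_c = 60.53 mm

Part | A | x̄ᵢ | ȳᵢ | A·x̄ᵢ | A·ȳᵢ
rectangular body | 8800.00 | 55.00 | 40.00 | 484000.00 | 352000.00
semicircular top | 4751.66 | 55.00 | 103.34 | 261341.24 | 491049.38
triangular fin | 437.50 | 121.67 | 8.33 | 53229.17 | 3645.83
Σ | 13989.16 |  |  | 798570.41 | 846695.21
x_c = 798570.41 / 13989.16 = 57.08 mm
y_c = 846695.21 / 13989.16 = 60.53 mm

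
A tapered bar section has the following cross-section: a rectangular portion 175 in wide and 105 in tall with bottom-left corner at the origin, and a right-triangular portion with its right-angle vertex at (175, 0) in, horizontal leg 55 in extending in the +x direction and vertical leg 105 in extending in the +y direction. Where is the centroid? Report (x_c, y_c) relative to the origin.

Part | A | x̄ᵢ | ȳᵢ | A·x̄ᵢ | A·ȳᵢ
rectangular portion | 18375.00 | 87.50 | 52.50 | 1607812.50 | 964687.50
triangular portion | 2887.50 | 193.33 | 35.00 | 558250.00 | 101062.50
Σ | 21262.50 |  |  | 2166062.50 | 1065750.00
x_c = 2166062.50 / 21262.50 = 101.87 in
y_c = 1065750.00 / 21262.50 = 50.12 in

x_c = 101.87 in, y_c = 50.12 in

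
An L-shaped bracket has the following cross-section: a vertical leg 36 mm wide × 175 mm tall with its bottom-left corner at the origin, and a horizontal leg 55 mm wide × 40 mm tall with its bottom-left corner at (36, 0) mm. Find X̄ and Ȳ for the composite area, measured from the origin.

X̄ = 29.78 mm, Ȳ = 70.03 mm

vertical leg: A = 36 × 175 = 6300.00, centroid at (18.00, 87.50).
horizontal leg: A = 55 × 40 = 2200.00, centroid at (63.50, 20.00).
ΣA = 8500.00 mm², ΣAX̄ = 253100.00 mm³, ΣAȲ = 595250.00 mm³.
X̄ = 253100.00/8500.00 = 29.78 mm; Ȳ = 595250.00/8500.00 = 70.03 mm.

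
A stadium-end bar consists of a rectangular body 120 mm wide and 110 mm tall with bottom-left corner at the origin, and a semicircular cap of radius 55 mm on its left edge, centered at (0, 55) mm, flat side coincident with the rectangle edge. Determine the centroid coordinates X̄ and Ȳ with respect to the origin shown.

X̄ = 37.94 mm, Ȳ = 55.00 mm

rectangular body: A = 120 × 110 = 13200.00, centroid at (60.00, 55.00).
semicircular end: A = ½π·55² = 4751.66, centroid at (-23.34, 55.00).
ΣA = 17951.66 mm², ΣAX̄ = 681083.33 mm³, ΣAȲ = 987341.24 mm³.
X̄ = 681083.33/17951.66 = 37.94 mm; Ȳ = 987341.24/17951.66 = 55.00 mm.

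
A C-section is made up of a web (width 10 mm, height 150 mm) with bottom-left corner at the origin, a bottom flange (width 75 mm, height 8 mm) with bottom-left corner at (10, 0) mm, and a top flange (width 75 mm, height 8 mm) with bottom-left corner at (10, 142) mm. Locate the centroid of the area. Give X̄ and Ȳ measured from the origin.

Part | A | x̄ᵢ | ȳᵢ | A·x̄ᵢ | A·ȳᵢ
web | 1500.00 | 5.00 | 75.00 | 7500.00 | 112500.00
bottom flange | 600.00 | 47.50 | 4.00 | 28500.00 | 2400.00
top flange | 600.00 | 47.50 | 146.00 | 28500.00 | 87600.00
Σ | 2700.00 |  |  | 64500.00 | 202500.00
X̄ = 64500.00 / 2700.00 = 23.89 mm
Ȳ = 202500.00 / 2700.00 = 75.00 mm

X̄ = 23.89 mm, Ȳ = 75.00 mm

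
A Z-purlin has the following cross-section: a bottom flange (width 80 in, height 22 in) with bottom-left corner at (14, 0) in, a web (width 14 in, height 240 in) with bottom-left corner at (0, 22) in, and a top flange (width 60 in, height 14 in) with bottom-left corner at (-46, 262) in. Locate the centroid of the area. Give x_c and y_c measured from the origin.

x_c = 17.64 in, y_c = 121.21 in

bottom flange: A = 80 × 22 = 1760.00, centroid at (54.00, 11.00).
web: A = 14 × 240 = 3360.00, centroid at (7.00, 142.00).
top flange: A = 60 × 14 = 840.00, centroid at (-16.00, 269.00).
ΣA = 5960.00 in², ΣAx_c = 105120.00 in³, ΣAy_c = 722440.00 in³.
x_c = 105120.00/5960.00 = 17.64 in; y_c = 722440.00/5960.00 = 121.21 in.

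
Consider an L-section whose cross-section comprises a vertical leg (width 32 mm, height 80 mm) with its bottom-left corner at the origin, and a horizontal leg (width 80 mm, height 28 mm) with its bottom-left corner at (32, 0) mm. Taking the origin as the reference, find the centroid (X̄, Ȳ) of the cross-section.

X̄ = 42.13 mm, Ȳ = 27.87 mm

vertical leg: A = 32 × 80 = 2560.00, centroid at (16.00, 40.00).
horizontal leg: A = 80 × 28 = 2240.00, centroid at (72.00, 14.00).
ΣA = 4800.00 mm²
ΣAX̄ = (2560.00)(16.00) + (2240.00)(72.00) = 202240.00 mm³
ΣAȲ = (2560.00)(40.00) + (2240.00)(14.00) = 133760.00 mm³
X̄ = 202240.00 / 4800.00 = 42.13 mm
Ȳ = 133760.00 / 4800.00 = 27.87 mm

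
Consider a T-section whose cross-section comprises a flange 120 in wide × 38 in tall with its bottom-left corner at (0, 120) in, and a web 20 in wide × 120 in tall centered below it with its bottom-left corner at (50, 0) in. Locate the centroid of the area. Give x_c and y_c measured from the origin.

web: A = 20 × 120 = 2400.00, centroid at (60.00, 60.00).
flange: A = 120 × 38 = 4560.00, centroid at (60.00, 139.00).
ΣA = 6960.00 in²
ΣAx_c = (2400.00)(60.00) + (4560.00)(60.00) = 417600.00 in³
ΣAy_c = (2400.00)(60.00) + (4560.00)(139.00) = 777840.00 in³
x_c = 417600.00 / 6960.00 = 60.00 in
y_c = 777840.00 / 6960.00 = 111.76 in

x_c = 60.00 in, y_c = 111.76 in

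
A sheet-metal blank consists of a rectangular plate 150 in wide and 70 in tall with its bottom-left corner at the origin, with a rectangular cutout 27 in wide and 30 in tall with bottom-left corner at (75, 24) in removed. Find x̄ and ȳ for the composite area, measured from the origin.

x̄ = 73.87 in, ȳ = 34.67 in

plate: A = 150 × 70 = 10500.00, centroid at (75.00, 35.00).
hole: A = −(27 × 30) = -810.00, centroid at (88.50, 39.00).
ΣA = 9690.00 in²
ΣAx̄ = (10500.00)(75.00) + (-810.00)(88.50) = 715815.00 in³
ΣAȳ = (10500.00)(35.00) + (-810.00)(39.00) = 335910.00 in³
x̄ = 715815.00 / 9690.00 = 73.87 in
ȳ = 335910.00 / 9690.00 = 34.67 in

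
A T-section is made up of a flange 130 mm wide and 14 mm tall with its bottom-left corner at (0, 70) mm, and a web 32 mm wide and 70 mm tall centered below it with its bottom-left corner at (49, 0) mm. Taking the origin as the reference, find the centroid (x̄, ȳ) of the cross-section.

x̄ = 65.00 mm, ȳ = 53.83 mm

web: A = 32 × 70 = 2240.00, centroid at (65.00, 35.00).
flange: A = 130 × 14 = 1820.00, centroid at (65.00, 77.00).
ΣA = 4060.00 mm²
ΣAx̄ = (2240.00)(65.00) + (1820.00)(65.00) = 263900.00 mm³
ΣAȳ = (2240.00)(35.00) + (1820.00)(77.00) = 218540.00 mm³
x̄ = 263900.00 / 4060.00 = 65.00 mm
ȳ = 218540.00 / 4060.00 = 53.83 mm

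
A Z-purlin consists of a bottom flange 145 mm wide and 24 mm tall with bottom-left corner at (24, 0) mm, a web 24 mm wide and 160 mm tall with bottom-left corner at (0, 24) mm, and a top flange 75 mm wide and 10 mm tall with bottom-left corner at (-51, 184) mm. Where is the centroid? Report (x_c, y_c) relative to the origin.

Part | A | x̄ᵢ | ȳᵢ | A·x̄ᵢ | A·ȳᵢ
bottom flange | 3480.00 | 96.50 | 12.00 | 335820.00 | 41760.00
web | 3840.00 | 12.00 | 104.00 | 46080.00 | 399360.00
top flange | 750.00 | -13.50 | 189.00 | -10125.00 | 141750.00
Σ | 8070.00 |  |  | 371775.00 | 582870.00
x_c = 371775.00 / 8070.00 = 46.07 mm
y_c = 582870.00 / 8070.00 = 72.23 mm

x_c = 46.07 mm, y_c = 72.23 mm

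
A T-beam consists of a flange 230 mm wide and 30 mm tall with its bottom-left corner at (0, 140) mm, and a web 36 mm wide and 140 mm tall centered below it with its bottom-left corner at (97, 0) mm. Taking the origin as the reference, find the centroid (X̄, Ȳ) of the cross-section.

web: A = 36 × 140 = 5040.00, centroid at (115.00, 70.00).
flange: A = 230 × 30 = 6900.00, centroid at (115.00, 155.00).
ΣA = 11940.00 mm²
ΣAX̄ = (5040.00)(115.00) + (6900.00)(115.00) = 1373100.00 mm³
ΣAȲ = (5040.00)(70.00) + (6900.00)(155.00) = 1422300.00 mm³
X̄ = 1373100.00 / 11940.00 = 115.00 mm
Ȳ = 1422300.00 / 11940.00 = 119.12 mm

X̄ = 115.00 mm, Ȳ = 119.12 mm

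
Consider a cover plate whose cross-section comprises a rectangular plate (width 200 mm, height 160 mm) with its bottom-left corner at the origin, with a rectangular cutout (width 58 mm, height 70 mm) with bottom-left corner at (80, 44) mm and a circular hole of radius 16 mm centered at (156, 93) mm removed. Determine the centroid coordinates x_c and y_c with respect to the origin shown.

Part | A | x̄ᵢ | ȳᵢ | A·x̄ᵢ | A·ȳᵢ
plate | 32000.00 | 100.00 | 80.00 | 3200000.00 | 2560000.00
hole 1 | -4060.00 | 109.00 | 79.00 | -442540.00 | -320740.00
hole 2 | -804.25 | 156.00 | 93.00 | -125462.64 | -74795.04
Σ | 27135.75 |  |  | 2631997.36 | 2164464.96
x_c = 2631997.36 / 27135.75 = 96.99 mm
y_c = 2164464.96 / 27135.75 = 79.76 mm

x_c = 96.99 mm, y_c = 79.76 mm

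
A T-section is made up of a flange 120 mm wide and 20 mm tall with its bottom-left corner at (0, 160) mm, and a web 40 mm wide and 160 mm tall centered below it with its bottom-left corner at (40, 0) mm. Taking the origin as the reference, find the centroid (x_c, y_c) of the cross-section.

x_c = 60.00 mm, y_c = 104.55 mm

web: A = 40 × 160 = 6400.00, centroid at (60.00, 80.00).
flange: A = 120 × 20 = 2400.00, centroid at (60.00, 170.00).
ΣA = 8800.00 mm²
ΣAx_c = (6400.00)(60.00) + (2400.00)(60.00) = 528000.00 mm³
ΣAy_c = (6400.00)(80.00) + (2400.00)(170.00) = 920000.00 mm³
x_c = 528000.00 / 8800.00 = 60.00 mm
y_c = 920000.00 / 8800.00 = 104.55 mm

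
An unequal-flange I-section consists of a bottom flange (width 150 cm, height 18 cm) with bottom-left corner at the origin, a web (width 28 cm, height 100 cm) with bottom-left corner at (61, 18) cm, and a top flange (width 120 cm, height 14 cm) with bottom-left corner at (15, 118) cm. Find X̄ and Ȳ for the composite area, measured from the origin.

X̄ = 75.00 cm, Ȳ = 59.15 cm

bottom flange: A = 150 × 18 = 2700.00, centroid at (75.00, 9.00).
web: A = 28 × 100 = 2800.00, centroid at (75.00, 68.00).
top flange: A = 120 × 14 = 1680.00, centroid at (75.00, 125.00).
ΣA = 7180.00 cm²
ΣAX̄ = (2700.00)(75.00) + (2800.00)(75.00) + (1680.00)(75.00) = 538500.00 cm³
ΣAȲ = (2700.00)(9.00) + (2800.00)(68.00) + (1680.00)(125.00) = 424700.00 cm³
X̄ = 538500.00 / 7180.00 = 75.00 cm
Ȳ = 424700.00 / 7180.00 = 59.15 cm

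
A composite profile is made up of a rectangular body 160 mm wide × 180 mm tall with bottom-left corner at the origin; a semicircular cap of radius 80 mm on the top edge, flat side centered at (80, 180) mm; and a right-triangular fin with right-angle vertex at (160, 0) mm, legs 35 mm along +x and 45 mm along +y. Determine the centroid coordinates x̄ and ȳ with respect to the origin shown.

rectangular body: A = 160 × 180 = 28800.00, centroid at (80.00, 90.00).
semicircular top: A = ½π·80² = 10053.10, centroid at (80.00, 213.95).
triangular fin: A = ½·35·45 = 787.50, centroid at (171.67, 15.00).
ΣA = 39640.60 mm², ΣAx̄ = 3243435.22 mm³, ΣAȳ = 4754703.20 mm³.
x̄ = 3243435.22/39640.60 = 81.82 mm; ȳ = 4754703.20/39640.60 = 119.95 mm.

x̄ = 81.82 mm, ȳ = 119.95 mm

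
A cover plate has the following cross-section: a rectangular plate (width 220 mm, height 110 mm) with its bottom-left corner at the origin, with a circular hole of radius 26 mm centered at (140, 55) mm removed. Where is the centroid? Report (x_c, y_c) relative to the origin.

Part | A | x̄ᵢ | ȳᵢ | A·x̄ᵢ | A·ȳᵢ
plate | 24200.00 | 110.00 | 55.00 | 2662000.00 | 1331000.00
hole | -2123.72 | 140.00 | 55.00 | -297320.33 | -116804.41
Σ | 22076.28 |  |  | 2364679.67 | 1214195.59
x_c = 2364679.67 / 22076.28 = 107.11 mm
y_c = 1214195.59 / 22076.28 = 55.00 mm

x_c = 107.11 mm, y_c = 55.00 mm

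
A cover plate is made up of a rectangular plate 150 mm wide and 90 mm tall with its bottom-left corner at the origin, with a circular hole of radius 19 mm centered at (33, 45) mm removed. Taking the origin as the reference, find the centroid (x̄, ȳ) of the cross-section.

plate: A = 150 × 90 = 13500.00, centroid at (75.00, 45.00).
hole: A = −π·19² = -1134.11, centroid at (33.00, 45.00).
ΣA = 12365.89 mm², ΣAx̄ = 975074.21 mm³, ΣAȳ = 556464.83 mm³.
x̄ = 975074.21/12365.89 = 78.85 mm; ȳ = 556464.83/12365.89 = 45.00 mm.

x̄ = 78.85 mm, ȳ = 45.00 mm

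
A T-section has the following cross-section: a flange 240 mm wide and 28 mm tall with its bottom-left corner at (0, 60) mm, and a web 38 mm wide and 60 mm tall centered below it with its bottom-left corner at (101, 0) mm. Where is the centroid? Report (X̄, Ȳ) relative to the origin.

X̄ = 120.00 mm, Ȳ = 62.85 mm

web: A = 38 × 60 = 2280.00, centroid at (120.00, 30.00).
flange: A = 240 × 28 = 6720.00, centroid at (120.00, 74.00).
ΣA = 9000.00 mm², ΣAX̄ = 1080000.00 mm³, ΣAȲ = 565680.00 mm³.
X̄ = 1080000.00/9000.00 = 120.00 mm; Ȳ = 565680.00/9000.00 = 62.85 mm.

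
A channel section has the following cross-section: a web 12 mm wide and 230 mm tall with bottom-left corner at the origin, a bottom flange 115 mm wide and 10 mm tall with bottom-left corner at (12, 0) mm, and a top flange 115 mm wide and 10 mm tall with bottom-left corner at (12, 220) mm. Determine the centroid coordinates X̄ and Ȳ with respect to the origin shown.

Part | A | x̄ᵢ | ȳᵢ | A·x̄ᵢ | A·ȳᵢ
web | 2760.00 | 6.00 | 115.00 | 16560.00 | 317400.00
bottom flange | 1150.00 | 69.50 | 5.00 | 79925.00 | 5750.00
top flange | 1150.00 | 69.50 | 225.00 | 79925.00 | 258750.00
Σ | 5060.00 |  |  | 176410.00 | 581900.00
X̄ = 176410.00 / 5060.00 = 34.86 mm
Ȳ = 581900.00 / 5060.00 = 115.00 mm

X̄ = 34.86 mm, Ȳ = 115.00 mm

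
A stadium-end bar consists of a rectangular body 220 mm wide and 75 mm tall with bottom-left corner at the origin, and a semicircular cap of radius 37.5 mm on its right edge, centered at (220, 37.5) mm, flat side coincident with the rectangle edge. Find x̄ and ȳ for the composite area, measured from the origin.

rectangular body: A = 220 × 75 = 16500.00, centroid at (110.00, 37.50).
semicircular end: A = ½π·37.5² = 2208.93, centroid at (235.92, 37.50).
ΣA = 18708.93 mm², ΣAx̄ = 2336121.36 mm³, ΣAȳ = 701584.96 mm³.
x̄ = 2336121.36/18708.93 = 124.87 mm; ȳ = 701584.96/18708.93 = 37.50 mm.

x̄ = 124.87 mm, ȳ = 37.50 mm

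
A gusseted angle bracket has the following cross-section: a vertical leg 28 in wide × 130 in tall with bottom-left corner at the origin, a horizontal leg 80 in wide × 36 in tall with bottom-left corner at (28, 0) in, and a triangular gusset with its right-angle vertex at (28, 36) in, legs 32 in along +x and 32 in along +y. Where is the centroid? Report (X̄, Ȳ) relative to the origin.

X̄ = 37.91 in, Ȳ = 44.42 in

Part | A | x̄ᵢ | ȳᵢ | A·x̄ᵢ | A·ȳᵢ
vertical leg | 3640.00 | 14.00 | 65.00 | 50960.00 | 236600.00
horizontal leg | 2880.00 | 68.00 | 18.00 | 195840.00 | 51840.00
gusset | 512.00 | 38.67 | 46.67 | 19797.33 | 23893.33
Σ | 7032.00 |  |  | 266597.33 | 312333.33
X̄ = 266597.33 / 7032.00 = 37.91 in
Ȳ = 312333.33 / 7032.00 = 44.42 in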